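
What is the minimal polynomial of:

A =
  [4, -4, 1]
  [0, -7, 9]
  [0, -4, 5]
x^3 - 2*x^2 - 7*x - 4

The characteristic polynomial is χ_A(x) = (x - 4)*(x + 1)^2, so the eigenvalues are known. The minimal polynomial is
  m_A(x) = Π_λ (x − λ)^{k_λ}
where k_λ is the size of the *largest* Jordan block for λ (equivalently, the smallest k with (A − λI)^k v = 0 for every generalised eigenvector v of λ).

  λ = -1: largest Jordan block has size 2, contributing (x + 1)^2
  λ = 4: largest Jordan block has size 1, contributing (x − 4)

So m_A(x) = (x - 4)*(x + 1)^2 = x^3 - 2*x^2 - 7*x - 4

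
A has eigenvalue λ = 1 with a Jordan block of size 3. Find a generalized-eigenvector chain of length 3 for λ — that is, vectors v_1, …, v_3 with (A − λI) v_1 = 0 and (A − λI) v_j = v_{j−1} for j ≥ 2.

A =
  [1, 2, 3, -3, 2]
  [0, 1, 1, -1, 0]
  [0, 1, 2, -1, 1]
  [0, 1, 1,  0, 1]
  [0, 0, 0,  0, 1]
A Jordan chain for λ = 1 of length 3:
v_1 = (2, 0, 1, 1, 0)ᵀ
v_2 = (3, 1, 1, 1, 0)ᵀ
v_3 = (0, 0, 1, 0, 0)ᵀ

Let N = A − (1)·I. We want v_3 with N^3 v_3 = 0 but N^2 v_3 ≠ 0; then v_{j-1} := N · v_j for j = 3, …, 2.

Pick v_3 = (0, 0, 1, 0, 0)ᵀ.
Then v_2 = N · v_3 = (3, 1, 1, 1, 0)ᵀ.
Then v_1 = N · v_2 = (2, 0, 1, 1, 0)ᵀ.

Sanity check: (A − (1)·I) v_1 = (0, 0, 0, 0, 0)ᵀ = 0. ✓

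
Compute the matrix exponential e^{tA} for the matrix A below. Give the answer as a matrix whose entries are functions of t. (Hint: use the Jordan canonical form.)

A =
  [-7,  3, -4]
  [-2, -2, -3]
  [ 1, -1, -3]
e^{tA} =
  [-t^2*exp(-4*t)/2 - 3*t*exp(-4*t) + exp(-4*t), t^2*exp(-4*t)/2 + 3*t*exp(-4*t), -t^2*exp(-4*t)/2 - 4*t*exp(-4*t)]
  [-t^2*exp(-4*t)/2 - 2*t*exp(-4*t), t^2*exp(-4*t)/2 + 2*t*exp(-4*t) + exp(-4*t), -t^2*exp(-4*t)/2 - 3*t*exp(-4*t)]
  [t*exp(-4*t), -t*exp(-4*t), t*exp(-4*t) + exp(-4*t)]

Strategy: write A = P · J · P⁻¹ where J is a Jordan canonical form, so e^{tA} = P · e^{tJ} · P⁻¹, and e^{tJ} can be computed block-by-block.

A has Jordan form
J =
  [-4,  1,  0]
  [ 0, -4,  1]
  [ 0,  0, -4]
(up to reordering of blocks).

Per-block formulas:
  For a 3×3 Jordan block J_3(-4): exp(t · J_3(-4)) = e^(-4t)·(I + t·N + (t^2/2)·N^2), where N is the 3×3 nilpotent shift.

After assembling e^{tJ} and conjugating by P, we get:

e^{tA} =
  [-t^2*exp(-4*t)/2 - 3*t*exp(-4*t) + exp(-4*t), t^2*exp(-4*t)/2 + 3*t*exp(-4*t), -t^2*exp(-4*t)/2 - 4*t*exp(-4*t)]
  [-t^2*exp(-4*t)/2 - 2*t*exp(-4*t), t^2*exp(-4*t)/2 + 2*t*exp(-4*t) + exp(-4*t), -t^2*exp(-4*t)/2 - 3*t*exp(-4*t)]
  [t*exp(-4*t), -t*exp(-4*t), t*exp(-4*t) + exp(-4*t)]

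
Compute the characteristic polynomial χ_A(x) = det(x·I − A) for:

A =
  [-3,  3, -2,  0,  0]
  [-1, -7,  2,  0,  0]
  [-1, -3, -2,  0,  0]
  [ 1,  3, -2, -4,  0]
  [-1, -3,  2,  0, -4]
x^5 + 20*x^4 + 160*x^3 + 640*x^2 + 1280*x + 1024

Expanding det(x·I − A) (e.g. by cofactor expansion or by noting that A is similar to its Jordan form J, which has the same characteristic polynomial as A) gives
  χ_A(x) = x^5 + 20*x^4 + 160*x^3 + 640*x^2 + 1280*x + 1024
which factors as (x + 4)^5. The eigenvalues (with algebraic multiplicities) are λ = -4 with multiplicity 5.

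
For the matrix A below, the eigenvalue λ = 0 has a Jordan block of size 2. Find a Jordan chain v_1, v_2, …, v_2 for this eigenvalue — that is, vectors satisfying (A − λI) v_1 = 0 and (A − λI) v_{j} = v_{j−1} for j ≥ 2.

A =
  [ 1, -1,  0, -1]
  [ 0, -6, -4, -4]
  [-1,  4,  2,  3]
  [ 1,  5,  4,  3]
A Jordan chain for λ = 0 of length 2:
v_1 = (1, 0, -1, 1)ᵀ
v_2 = (1, 0, 0, 0)ᵀ

Let N = A − (0)·I. We want v_2 with N^2 v_2 = 0 but N^1 v_2 ≠ 0; then v_{j-1} := N · v_j for j = 2, …, 2.

Pick v_2 = (1, 0, 0, 0)ᵀ.
Then v_1 = N · v_2 = (1, 0, -1, 1)ᵀ.

Sanity check: (A − (0)·I) v_1 = (0, 0, 0, 0)ᵀ = 0. ✓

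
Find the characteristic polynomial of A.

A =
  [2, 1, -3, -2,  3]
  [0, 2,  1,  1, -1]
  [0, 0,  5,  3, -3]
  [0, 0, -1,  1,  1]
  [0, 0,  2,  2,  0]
x^5 - 10*x^4 + 40*x^3 - 80*x^2 + 80*x - 32

Expanding det(x·I − A) (e.g. by cofactor expansion or by noting that A is similar to its Jordan form J, which has the same characteristic polynomial as A) gives
  χ_A(x) = x^5 - 10*x^4 + 40*x^3 - 80*x^2 + 80*x - 32
which factors as (x - 2)^5. The eigenvalues (with algebraic multiplicities) are λ = 2 with multiplicity 5.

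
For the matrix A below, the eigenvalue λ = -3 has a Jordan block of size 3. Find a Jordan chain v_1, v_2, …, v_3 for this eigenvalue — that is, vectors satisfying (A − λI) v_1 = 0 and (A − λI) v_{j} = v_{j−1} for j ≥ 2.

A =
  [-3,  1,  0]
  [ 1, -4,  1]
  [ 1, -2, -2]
A Jordan chain for λ = -3 of length 3:
v_1 = (1, 0, -1)ᵀ
v_2 = (0, 1, 1)ᵀ
v_3 = (1, 0, 0)ᵀ

Let N = A − (-3)·I. We want v_3 with N^3 v_3 = 0 but N^2 v_3 ≠ 0; then v_{j-1} := N · v_j for j = 3, …, 2.

Pick v_3 = (1, 0, 0)ᵀ.
Then v_2 = N · v_3 = (0, 1, 1)ᵀ.
Then v_1 = N · v_2 = (1, 0, -1)ᵀ.

Sanity check: (A − (-3)·I) v_1 = (0, 0, 0)ᵀ = 0. ✓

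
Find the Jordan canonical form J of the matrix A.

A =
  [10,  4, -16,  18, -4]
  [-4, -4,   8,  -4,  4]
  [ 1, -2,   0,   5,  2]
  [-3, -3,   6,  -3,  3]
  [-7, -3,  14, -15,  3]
J_1(0) ⊕ J_1(0) ⊕ J_3(2)

The characteristic polynomial is
  det(x·I − A) = x^5 - 6*x^4 + 12*x^3 - 8*x^2 = x^2*(x - 2)^3

Eigenvalues and multiplicities (the geometric multiplicity of λ is n − rank(A − λI), which equals the number of Jordan blocks for λ):
  λ = 0: algebraic multiplicity = 2, geometric multiplicity = 2
  λ = 2: algebraic multiplicity = 3, geometric multiplicity = 1

Determining the block sizes for each eigenvalue:
  λ = 0: gm = am = 2, so every block has size 1 → block sizes [1, 1]
  λ = 2: one block (gm = 1), so the single block has size am = 3 → block sizes [3]

Assembling the blocks gives a Jordan form
J =
  [0, 0, 0, 0, 0]
  [0, 0, 0, 0, 0]
  [0, 0, 2, 1, 0]
  [0, 0, 0, 2, 1]
  [0, 0, 0, 0, 2]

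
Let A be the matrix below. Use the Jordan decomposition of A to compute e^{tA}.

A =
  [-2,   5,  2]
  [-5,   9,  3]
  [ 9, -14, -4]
e^{tA} =
  [t^2*exp(t) - 3*t*exp(t) + exp(t), -3*t^2*exp(t)/2 + 5*t*exp(t), -t^2*exp(t)/2 + 2*t*exp(t)]
  [t^2*exp(t) - 5*t*exp(t), -3*t^2*exp(t)/2 + 8*t*exp(t) + exp(t), -t^2*exp(t)/2 + 3*t*exp(t)]
  [-t^2*exp(t) + 9*t*exp(t), 3*t^2*exp(t)/2 - 14*t*exp(t), t^2*exp(t)/2 - 5*t*exp(t) + exp(t)]

Strategy: write A = P · J · P⁻¹ where J is a Jordan canonical form, so e^{tA} = P · e^{tJ} · P⁻¹, and e^{tJ} can be computed block-by-block.

A has Jordan form
J =
  [1, 1, 0]
  [0, 1, 1]
  [0, 0, 1]
(up to reordering of blocks).

Per-block formulas:
  For a 3×3 Jordan block J_3(1): exp(t · J_3(1)) = e^(1t)·(I + t·N + (t^2/2)·N^2), where N is the 3×3 nilpotent shift.

After assembling e^{tJ} and conjugating by P, we get:

e^{tA} =
  [t^2*exp(t) - 3*t*exp(t) + exp(t), -3*t^2*exp(t)/2 + 5*t*exp(t), -t^2*exp(t)/2 + 2*t*exp(t)]
  [t^2*exp(t) - 5*t*exp(t), -3*t^2*exp(t)/2 + 8*t*exp(t) + exp(t), -t^2*exp(t)/2 + 3*t*exp(t)]
  [-t^2*exp(t) + 9*t*exp(t), 3*t^2*exp(t)/2 - 14*t*exp(t), t^2*exp(t)/2 - 5*t*exp(t) + exp(t)]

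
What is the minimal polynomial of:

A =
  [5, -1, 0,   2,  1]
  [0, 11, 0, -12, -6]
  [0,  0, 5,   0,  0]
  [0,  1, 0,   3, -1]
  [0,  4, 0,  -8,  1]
x^2 - 10*x + 25

The characteristic polynomial is χ_A(x) = (x - 5)^5, so the eigenvalues are known. The minimal polynomial is
  m_A(x) = Π_λ (x − λ)^{k_λ}
where k_λ is the size of the *largest* Jordan block for λ (equivalently, the smallest k with (A − λI)^k v = 0 for every generalised eigenvector v of λ).

  λ = 5: largest Jordan block has size 2, contributing (x − 5)^2

So m_A(x) = (x - 5)^2 = x^2 - 10*x + 25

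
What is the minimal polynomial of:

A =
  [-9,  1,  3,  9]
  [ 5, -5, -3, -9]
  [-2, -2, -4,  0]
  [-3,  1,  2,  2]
x^3 + 12*x^2 + 48*x + 64

The characteristic polynomial is χ_A(x) = (x + 4)^4, so the eigenvalues are known. The minimal polynomial is
  m_A(x) = Π_λ (x − λ)^{k_λ}
where k_λ is the size of the *largest* Jordan block for λ (equivalently, the smallest k with (A − λI)^k v = 0 for every generalised eigenvector v of λ).

  λ = -4: largest Jordan block has size 3, contributing (x + 4)^3

So m_A(x) = (x + 4)^3 = x^3 + 12*x^2 + 48*x + 64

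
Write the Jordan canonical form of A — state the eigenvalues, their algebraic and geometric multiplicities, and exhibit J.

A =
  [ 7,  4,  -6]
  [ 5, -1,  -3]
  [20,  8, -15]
J_2(-3) ⊕ J_1(-3)

The characteristic polynomial is
  det(x·I − A) = x^3 + 9*x^2 + 27*x + 27 = (x + 3)^3

Eigenvalues and multiplicities (the geometric multiplicity of λ is n − rank(A − λI), which equals the number of Jordan blocks for λ):
  λ = -3: algebraic multiplicity = 3, geometric multiplicity = 2

Determining the block sizes for each eigenvalue:
  λ = -3: 2 blocks summing to 3 forces exactly one block of size 2 and the rest size 1 → block sizes [2, 1]

Assembling the blocks gives a Jordan form
J =
  [-3,  1,  0]
  [ 0, -3,  0]
  [ 0,  0, -3]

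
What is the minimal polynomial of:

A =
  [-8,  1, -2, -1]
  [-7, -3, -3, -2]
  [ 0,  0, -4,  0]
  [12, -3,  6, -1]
x^3 + 12*x^2 + 48*x + 64

The characteristic polynomial is χ_A(x) = (x + 4)^4, so the eigenvalues are known. The minimal polynomial is
  m_A(x) = Π_λ (x − λ)^{k_λ}
where k_λ is the size of the *largest* Jordan block for λ (equivalently, the smallest k with (A − λI)^k v = 0 for every generalised eigenvector v of λ).

  λ = -4: largest Jordan block has size 3, contributing (x + 4)^3

So m_A(x) = (x + 4)^3 = x^3 + 12*x^2 + 48*x + 64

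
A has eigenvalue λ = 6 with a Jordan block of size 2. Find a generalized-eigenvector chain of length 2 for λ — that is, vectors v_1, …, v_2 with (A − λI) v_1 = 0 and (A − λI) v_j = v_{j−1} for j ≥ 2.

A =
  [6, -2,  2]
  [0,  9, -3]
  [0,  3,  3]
A Jordan chain for λ = 6 of length 2:
v_1 = (-2, 3, 3)ᵀ
v_2 = (0, 1, 0)ᵀ

Let N = A − (6)·I. We want v_2 with N^2 v_2 = 0 but N^1 v_2 ≠ 0; then v_{j-1} := N · v_j for j = 2, …, 2.

Pick v_2 = (0, 1, 0)ᵀ.
Then v_1 = N · v_2 = (-2, 3, 3)ᵀ.

Sanity check: (A − (6)·I) v_1 = (0, 0, 0)ᵀ = 0. ✓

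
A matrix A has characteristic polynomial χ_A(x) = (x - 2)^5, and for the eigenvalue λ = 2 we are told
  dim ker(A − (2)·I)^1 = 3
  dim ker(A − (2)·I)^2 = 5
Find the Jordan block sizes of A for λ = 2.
Block sizes for λ = 2: [2, 2, 1]

From the dimensions of kernels of powers, the number of Jordan blocks of size at least j is d_j − d_{j−1} where d_j = dim ker(N^j) (with d_0 = 0). Computing the differences gives [3, 2].
The number of blocks of size exactly k is (#blocks of size ≥ k) − (#blocks of size ≥ k + 1), so the partition is: 1 block(s) of size 1, 2 block(s) of size 2.
In nonincreasing order the block sizes are [2, 2, 1].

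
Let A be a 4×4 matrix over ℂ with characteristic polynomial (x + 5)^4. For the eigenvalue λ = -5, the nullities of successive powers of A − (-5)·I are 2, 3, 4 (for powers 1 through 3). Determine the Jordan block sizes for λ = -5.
Block sizes for λ = -5: [3, 1]

From the dimensions of kernels of powers, the number of Jordan blocks of size at least j is d_j − d_{j−1} where d_j = dim ker(N^j) (with d_0 = 0). Computing the differences gives [2, 1, 1].
The number of blocks of size exactly k is (#blocks of size ≥ k) − (#blocks of size ≥ k + 1), so the partition is: 1 block(s) of size 1, 1 block(s) of size 3.
In nonincreasing order the block sizes are [3, 1].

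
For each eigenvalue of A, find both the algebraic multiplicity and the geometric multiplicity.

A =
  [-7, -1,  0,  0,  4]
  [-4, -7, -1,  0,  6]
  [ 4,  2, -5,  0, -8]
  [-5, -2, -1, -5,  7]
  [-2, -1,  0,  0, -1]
λ = -5: alg = 5, geom = 2

Step 1 — factor the characteristic polynomial to read off the algebraic multiplicities:
  χ_A(x) = (x + 5)^5

Step 2 — compute geometric multiplicities via the rank-nullity identity g(λ) = n − rank(A − λI):
  rank(A − (-5)·I) = 3, so dim ker(A − (-5)·I) = n − 3 = 2

Summary:
  λ = -5: algebraic multiplicity = 5, geometric multiplicity = 2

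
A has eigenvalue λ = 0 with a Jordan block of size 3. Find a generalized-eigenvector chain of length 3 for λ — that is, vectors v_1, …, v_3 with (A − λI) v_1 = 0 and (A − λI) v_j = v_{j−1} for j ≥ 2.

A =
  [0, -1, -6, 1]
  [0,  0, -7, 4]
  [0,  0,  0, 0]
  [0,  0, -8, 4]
A Jordan chain for λ = 0 of length 3:
v_1 = (-1, 0, 0, 0)ᵀ
v_2 = (-4, 1, 0, 0)ᵀ
v_3 = (0, 0, 1, 2)ᵀ

Let N = A − (0)·I. We want v_3 with N^3 v_3 = 0 but N^2 v_3 ≠ 0; then v_{j-1} := N · v_j for j = 3, …, 2.

Pick v_3 = (0, 0, 1, 2)ᵀ.
Then v_2 = N · v_3 = (-4, 1, 0, 0)ᵀ.
Then v_1 = N · v_2 = (-1, 0, 0, 0)ᵀ.

Sanity check: (A − (0)·I) v_1 = (0, 0, 0, 0)ᵀ = 0. ✓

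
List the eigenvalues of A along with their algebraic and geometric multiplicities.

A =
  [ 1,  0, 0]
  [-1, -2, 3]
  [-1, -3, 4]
λ = 1: alg = 3, geom = 2

Step 1 — factor the characteristic polynomial to read off the algebraic multiplicities:
  χ_A(x) = (x - 1)^3

Step 2 — compute geometric multiplicities via the rank-nullity identity g(λ) = n − rank(A − λI):
  rank(A − (1)·I) = 1, so dim ker(A − (1)·I) = n − 1 = 2

Summary:
  λ = 1: algebraic multiplicity = 3, geometric multiplicity = 2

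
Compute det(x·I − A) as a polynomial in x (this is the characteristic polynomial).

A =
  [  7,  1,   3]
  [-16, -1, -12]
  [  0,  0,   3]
x^3 - 9*x^2 + 27*x - 27

Expanding det(x·I − A) (e.g. by cofactor expansion or by noting that A is similar to its Jordan form J, which has the same characteristic polynomial as A) gives
  χ_A(x) = x^3 - 9*x^2 + 27*x - 27
which factors as (x - 3)^3. The eigenvalues (with algebraic multiplicities) are λ = 3 with multiplicity 3.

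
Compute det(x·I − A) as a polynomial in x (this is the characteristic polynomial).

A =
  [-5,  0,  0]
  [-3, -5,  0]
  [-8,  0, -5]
x^3 + 15*x^2 + 75*x + 125

Expanding det(x·I − A) (e.g. by cofactor expansion or by noting that A is similar to its Jordan form J, which has the same characteristic polynomial as A) gives
  χ_A(x) = x^3 + 15*x^2 + 75*x + 125
which factors as (x + 5)^3. The eigenvalues (with algebraic multiplicities) are λ = -5 with multiplicity 3.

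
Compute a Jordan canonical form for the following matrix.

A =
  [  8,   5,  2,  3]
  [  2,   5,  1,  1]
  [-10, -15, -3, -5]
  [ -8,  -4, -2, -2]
J_3(2) ⊕ J_1(2)

The characteristic polynomial is
  det(x·I − A) = x^4 - 8*x^3 + 24*x^2 - 32*x + 16 = (x - 2)^4

Eigenvalues and multiplicities (the geometric multiplicity of λ is n − rank(A − λI), which equals the number of Jordan blocks for λ):
  λ = 2: algebraic multiplicity = 4, geometric multiplicity = 2

Determining the block sizes for each eigenvalue:
  λ = 2: with am = 4 and gm = 2, the partition is not yet determined (e.g. several partitions of 4 into 2 parts exist). Let N = A − (2)·I. Computing rank(N^1) = 2, rank(N^2) = 1, rank(N^3) = 0; the number of blocks of size ≥ j is rank(N^{j−1}) − rank(N^j), giving [2, 1, 1]. So we have 1 block(s) of size 3, 1 block(s) of size 1 → block sizes [3, 1]

Assembling the blocks gives a Jordan form
J =
  [2, 1, 0, 0]
  [0, 2, 1, 0]
  [0, 0, 2, 0]
  [0, 0, 0, 2]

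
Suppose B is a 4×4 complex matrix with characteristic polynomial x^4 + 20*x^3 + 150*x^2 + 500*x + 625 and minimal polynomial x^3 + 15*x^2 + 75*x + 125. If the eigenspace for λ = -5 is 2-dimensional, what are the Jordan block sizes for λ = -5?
Block sizes for λ = -5: [3, 1]

Step 1 — from the characteristic polynomial, algebraic multiplicity of λ = -5 is 4. From dim ker(B − (-5)·I) = 2, there are exactly 2 Jordan blocks for λ = -5.
Step 2 — from the minimal polynomial, the factor (x + 5)^3 tells us the largest block for λ = -5 has size 3.
Step 3 — with total size 4, 2 blocks, and largest block 3, the block sizes (in nonincreasing order) are [3, 1].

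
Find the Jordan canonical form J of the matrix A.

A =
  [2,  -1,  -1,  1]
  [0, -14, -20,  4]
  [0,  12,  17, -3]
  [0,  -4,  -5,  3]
J_2(2) ⊕ J_2(2)

The characteristic polynomial is
  det(x·I − A) = x^4 - 8*x^3 + 24*x^2 - 32*x + 16 = (x - 2)^4

Eigenvalues and multiplicities (the geometric multiplicity of λ is n − rank(A − λI), which equals the number of Jordan blocks for λ):
  λ = 2: algebraic multiplicity = 4, geometric multiplicity = 2

Determining the block sizes for each eigenvalue:
  λ = 2: with am = 4 and gm = 2, the partition is not yet determined (e.g. several partitions of 4 into 2 parts exist). Let N = A − (2)·I. Computing rank(N^1) = 2, rank(N^2) = 0; the number of blocks of size ≥ j is rank(N^{j−1}) − rank(N^j), giving [2, 2]. So we have 2 block(s) of size 2 → block sizes [2, 2]

Assembling the blocks gives a Jordan form
J =
  [2, 1, 0, 0]
  [0, 2, 0, 0]
  [0, 0, 2, 1]
  [0, 0, 0, 2]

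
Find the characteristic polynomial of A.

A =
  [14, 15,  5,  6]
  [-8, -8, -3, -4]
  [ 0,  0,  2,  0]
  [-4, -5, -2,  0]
x^4 - 8*x^3 + 24*x^2 - 32*x + 16

Expanding det(x·I − A) (e.g. by cofactor expansion or by noting that A is similar to its Jordan form J, which has the same characteristic polynomial as A) gives
  χ_A(x) = x^4 - 8*x^3 + 24*x^2 - 32*x + 16
which factors as (x - 2)^4. The eigenvalues (with algebraic multiplicities) are λ = 2 with multiplicity 4.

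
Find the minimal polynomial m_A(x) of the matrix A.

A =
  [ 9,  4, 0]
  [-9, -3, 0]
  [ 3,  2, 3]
x^2 - 6*x + 9

The characteristic polynomial is χ_A(x) = (x - 3)^3, so the eigenvalues are known. The minimal polynomial is
  m_A(x) = Π_λ (x − λ)^{k_λ}
where k_λ is the size of the *largest* Jordan block for λ (equivalently, the smallest k with (A − λI)^k v = 0 for every generalised eigenvector v of λ).

  λ = 3: largest Jordan block has size 2, contributing (x − 3)^2

So m_A(x) = (x - 3)^2 = x^2 - 6*x + 9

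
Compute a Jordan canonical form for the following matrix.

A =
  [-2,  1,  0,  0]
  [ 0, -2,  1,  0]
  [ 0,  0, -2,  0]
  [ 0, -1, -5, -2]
J_3(-2) ⊕ J_1(-2)

The characteristic polynomial is
  det(x·I − A) = x^4 + 8*x^3 + 24*x^2 + 32*x + 16 = (x + 2)^4

Eigenvalues and multiplicities (the geometric multiplicity of λ is n − rank(A − λI), which equals the number of Jordan blocks for λ):
  λ = -2: algebraic multiplicity = 4, geometric multiplicity = 2

Determining the block sizes for each eigenvalue:
  λ = -2: with am = 4 and gm = 2, the partition is not yet determined (e.g. several partitions of 4 into 2 parts exist). Let N = A − (-2)·I. Computing rank(N^1) = 2, rank(N^2) = 1, rank(N^3) = 0; the number of blocks of size ≥ j is rank(N^{j−1}) − rank(N^j), giving [2, 1, 1]. So we have 1 block(s) of size 3, 1 block(s) of size 1 → block sizes [3, 1]

Assembling the blocks gives a Jordan form
J =
  [-2,  1,  0,  0]
  [ 0, -2,  1,  0]
  [ 0,  0, -2,  0]
  [ 0,  0,  0, -2]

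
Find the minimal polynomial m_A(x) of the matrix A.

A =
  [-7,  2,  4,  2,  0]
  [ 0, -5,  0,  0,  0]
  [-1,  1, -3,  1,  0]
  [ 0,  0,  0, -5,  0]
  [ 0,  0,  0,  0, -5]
x^2 + 10*x + 25

The characteristic polynomial is χ_A(x) = (x + 5)^5, so the eigenvalues are known. The minimal polynomial is
  m_A(x) = Π_λ (x − λ)^{k_λ}
where k_λ is the size of the *largest* Jordan block for λ (equivalently, the smallest k with (A − λI)^k v = 0 for every generalised eigenvector v of λ).

  λ = -5: largest Jordan block has size 2, contributing (x + 5)^2

So m_A(x) = (x + 5)^2 = x^2 + 10*x + 25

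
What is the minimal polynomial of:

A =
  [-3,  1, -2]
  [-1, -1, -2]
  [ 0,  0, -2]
x^2 + 4*x + 4

The characteristic polynomial is χ_A(x) = (x + 2)^3, so the eigenvalues are known. The minimal polynomial is
  m_A(x) = Π_λ (x − λ)^{k_λ}
where k_λ is the size of the *largest* Jordan block for λ (equivalently, the smallest k with (A − λI)^k v = 0 for every generalised eigenvector v of λ).

  λ = -2: largest Jordan block has size 2, contributing (x + 2)^2

So m_A(x) = (x + 2)^2 = x^2 + 4*x + 4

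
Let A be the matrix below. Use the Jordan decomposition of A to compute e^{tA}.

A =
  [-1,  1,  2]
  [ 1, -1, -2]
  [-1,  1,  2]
e^{tA} =
  [1 - t, t, 2*t]
  [t, 1 - t, -2*t]
  [-t, t, 2*t + 1]

Strategy: write A = P · J · P⁻¹ where J is a Jordan canonical form, so e^{tA} = P · e^{tJ} · P⁻¹, and e^{tJ} can be computed block-by-block.

A has Jordan form
J =
  [0, 1, 0]
  [0, 0, 0]
  [0, 0, 0]
(up to reordering of blocks).

Per-block formulas:
  For a 1×1 block at λ = 0: exp(t · [0]) = [e^(0t)].
  For a 2×2 Jordan block J_2(0): exp(t · J_2(0)) = e^(0t)·(I + t·N), where N is the 2×2 nilpotent shift.

After assembling e^{tJ} and conjugating by P, we get:

e^{tA} =
  [1 - t, t, 2*t]
  [t, 1 - t, -2*t]
  [-t, t, 2*t + 1]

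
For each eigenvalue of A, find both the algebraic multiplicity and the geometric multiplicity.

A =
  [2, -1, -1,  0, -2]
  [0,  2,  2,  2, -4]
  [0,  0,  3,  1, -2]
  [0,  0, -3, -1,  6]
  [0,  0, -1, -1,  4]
λ = 2: alg = 5, geom = 3

Step 1 — factor the characteristic polynomial to read off the algebraic multiplicities:
  χ_A(x) = (x - 2)^5

Step 2 — compute geometric multiplicities via the rank-nullity identity g(λ) = n − rank(A − λI):
  rank(A − (2)·I) = 2, so dim ker(A − (2)·I) = n − 2 = 3

Summary:
  λ = 2: algebraic multiplicity = 5, geometric multiplicity = 3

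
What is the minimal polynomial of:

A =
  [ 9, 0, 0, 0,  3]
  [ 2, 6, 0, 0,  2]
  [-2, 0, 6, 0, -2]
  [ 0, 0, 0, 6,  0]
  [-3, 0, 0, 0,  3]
x^2 - 12*x + 36

The characteristic polynomial is χ_A(x) = (x - 6)^5, so the eigenvalues are known. The minimal polynomial is
  m_A(x) = Π_λ (x − λ)^{k_λ}
where k_λ is the size of the *largest* Jordan block for λ (equivalently, the smallest k with (A − λI)^k v = 0 for every generalised eigenvector v of λ).

  λ = 6: largest Jordan block has size 2, contributing (x − 6)^2

So m_A(x) = (x - 6)^2 = x^2 - 12*x + 36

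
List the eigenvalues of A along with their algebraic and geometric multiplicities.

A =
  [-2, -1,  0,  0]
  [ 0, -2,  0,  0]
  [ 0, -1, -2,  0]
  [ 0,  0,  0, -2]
λ = -2: alg = 4, geom = 3

Step 1 — factor the characteristic polynomial to read off the algebraic multiplicities:
  χ_A(x) = (x + 2)^4

Step 2 — compute geometric multiplicities via the rank-nullity identity g(λ) = n − rank(A − λI):
  rank(A − (-2)·I) = 1, so dim ker(A − (-2)·I) = n − 1 = 3

Summary:
  λ = -2: algebraic multiplicity = 4, geometric multiplicity = 3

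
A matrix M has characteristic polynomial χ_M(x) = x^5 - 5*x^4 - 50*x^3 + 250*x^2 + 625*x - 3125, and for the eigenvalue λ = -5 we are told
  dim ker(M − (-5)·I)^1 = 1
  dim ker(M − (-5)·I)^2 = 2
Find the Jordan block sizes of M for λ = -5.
Block sizes for λ = -5: [2]

From the dimensions of kernels of powers, the number of Jordan blocks of size at least j is d_j − d_{j−1} where d_j = dim ker(N^j) (with d_0 = 0). Computing the differences gives [1, 1].
The number of blocks of size exactly k is (#blocks of size ≥ k) − (#blocks of size ≥ k + 1), so the partition is: 1 block(s) of size 2.
In nonincreasing order the block sizes are [2].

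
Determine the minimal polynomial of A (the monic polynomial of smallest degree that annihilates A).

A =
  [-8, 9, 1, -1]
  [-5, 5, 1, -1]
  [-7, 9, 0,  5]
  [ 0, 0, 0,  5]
x^4 - 2*x^3 - 12*x^2 - 14*x - 5

The characteristic polynomial is χ_A(x) = (x - 5)*(x + 1)^3, so the eigenvalues are known. The minimal polynomial is
  m_A(x) = Π_λ (x − λ)^{k_λ}
where k_λ is the size of the *largest* Jordan block for λ (equivalently, the smallest k with (A − λI)^k v = 0 for every generalised eigenvector v of λ).

  λ = -1: largest Jordan block has size 3, contributing (x + 1)^3
  λ = 5: largest Jordan block has size 1, contributing (x − 5)

So m_A(x) = (x - 5)*(x + 1)^3 = x^4 - 2*x^3 - 12*x^2 - 14*x - 5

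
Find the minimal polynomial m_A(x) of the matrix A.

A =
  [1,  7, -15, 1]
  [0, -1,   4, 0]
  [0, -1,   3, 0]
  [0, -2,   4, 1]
x^3 - 3*x^2 + 3*x - 1

The characteristic polynomial is χ_A(x) = (x - 1)^4, so the eigenvalues are known. The minimal polynomial is
  m_A(x) = Π_λ (x − λ)^{k_λ}
where k_λ is the size of the *largest* Jordan block for λ (equivalently, the smallest k with (A − λI)^k v = 0 for every generalised eigenvector v of λ).

  λ = 1: largest Jordan block has size 3, contributing (x − 1)^3

So m_A(x) = (x - 1)^3 = x^3 - 3*x^2 + 3*x - 1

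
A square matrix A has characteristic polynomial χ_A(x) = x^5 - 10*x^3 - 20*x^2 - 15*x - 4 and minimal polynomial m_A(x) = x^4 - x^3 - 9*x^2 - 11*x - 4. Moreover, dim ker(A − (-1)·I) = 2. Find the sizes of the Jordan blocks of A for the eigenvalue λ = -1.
Block sizes for λ = -1: [3, 1]

Step 1 — from the characteristic polynomial, algebraic multiplicity of λ = -1 is 4. From dim ker(A − (-1)·I) = 2, there are exactly 2 Jordan blocks for λ = -1.
Step 2 — from the minimal polynomial, the factor (x + 1)^3 tells us the largest block for λ = -1 has size 3.
Step 3 — with total size 4, 2 blocks, and largest block 3, the block sizes (in nonincreasing order) are [3, 1].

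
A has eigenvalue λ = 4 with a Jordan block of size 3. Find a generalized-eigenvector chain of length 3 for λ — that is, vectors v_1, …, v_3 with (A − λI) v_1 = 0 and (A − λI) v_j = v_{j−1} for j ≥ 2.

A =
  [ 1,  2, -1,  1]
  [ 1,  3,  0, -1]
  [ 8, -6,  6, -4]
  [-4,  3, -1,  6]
A Jordan chain for λ = 4 of length 3:
v_1 = (-1, 0, 2, -1)ᵀ
v_2 = (-3, 1, 8, -4)ᵀ
v_3 = (1, 0, 0, 0)ᵀ

Let N = A − (4)·I. We want v_3 with N^3 v_3 = 0 but N^2 v_3 ≠ 0; then v_{j-1} := N · v_j for j = 3, …, 2.

Pick v_3 = (1, 0, 0, 0)ᵀ.
Then v_2 = N · v_3 = (-3, 1, 8, -4)ᵀ.
Then v_1 = N · v_2 = (-1, 0, 2, -1)ᵀ.

Sanity check: (A − (4)·I) v_1 = (0, 0, 0, 0)ᵀ = 0. ✓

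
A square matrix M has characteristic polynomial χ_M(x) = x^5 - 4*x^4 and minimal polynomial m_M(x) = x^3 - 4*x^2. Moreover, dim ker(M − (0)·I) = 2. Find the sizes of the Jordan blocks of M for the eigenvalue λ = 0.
Block sizes for λ = 0: [2, 2]

Step 1 — from the characteristic polynomial, algebraic multiplicity of λ = 0 is 4. From dim ker(M − (0)·I) = 2, there are exactly 2 Jordan blocks for λ = 0.
Step 2 — from the minimal polynomial, the factor (x − 0)^2 tells us the largest block for λ = 0 has size 2.
Step 3 — with total size 4, 2 blocks, and largest block 2, the block sizes (in nonincreasing order) are [2, 2].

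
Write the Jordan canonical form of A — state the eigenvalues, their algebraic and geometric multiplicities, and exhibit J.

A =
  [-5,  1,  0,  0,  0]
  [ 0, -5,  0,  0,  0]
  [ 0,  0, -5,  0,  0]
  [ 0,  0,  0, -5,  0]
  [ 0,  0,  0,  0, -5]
J_2(-5) ⊕ J_1(-5) ⊕ J_1(-5) ⊕ J_1(-5)

The characteristic polynomial is
  det(x·I − A) = x^5 + 25*x^4 + 250*x^3 + 1250*x^2 + 3125*x + 3125 = (x + 5)^5

Eigenvalues and multiplicities (the geometric multiplicity of λ is n − rank(A − λI), which equals the number of Jordan blocks for λ):
  λ = -5: algebraic multiplicity = 5, geometric multiplicity = 4

Determining the block sizes for each eigenvalue:
  λ = -5: 4 blocks summing to 5 forces exactly one block of size 2 and the rest size 1 → block sizes [2, 1, 1, 1]

Assembling the blocks gives a Jordan form
J =
  [-5,  1,  0,  0,  0]
  [ 0, -5,  0,  0,  0]
  [ 0,  0, -5,  0,  0]
  [ 0,  0,  0, -5,  0]
  [ 0,  0,  0,  0, -5]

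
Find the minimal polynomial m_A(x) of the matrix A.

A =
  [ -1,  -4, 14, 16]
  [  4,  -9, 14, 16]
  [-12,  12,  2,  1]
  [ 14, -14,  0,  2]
x^3 + x^2 - 16*x + 20

The characteristic polynomial is χ_A(x) = (x - 2)^2*(x + 5)^2, so the eigenvalues are known. The minimal polynomial is
  m_A(x) = Π_λ (x − λ)^{k_λ}
where k_λ is the size of the *largest* Jordan block for λ (equivalently, the smallest k with (A − λI)^k v = 0 for every generalised eigenvector v of λ).

  λ = -5: largest Jordan block has size 1, contributing (x + 5)
  λ = 2: largest Jordan block has size 2, contributing (x − 2)^2

So m_A(x) = (x - 2)^2*(x + 5) = x^3 + x^2 - 16*x + 20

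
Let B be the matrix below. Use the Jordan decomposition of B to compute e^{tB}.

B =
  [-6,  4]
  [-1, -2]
e^{tB} =
  [-2*t*exp(-4*t) + exp(-4*t), 4*t*exp(-4*t)]
  [-t*exp(-4*t), 2*t*exp(-4*t) + exp(-4*t)]

Strategy: write B = P · J · P⁻¹ where J is a Jordan canonical form, so e^{tB} = P · e^{tJ} · P⁻¹, and e^{tJ} can be computed block-by-block.

B has Jordan form
J =
  [-4,  1]
  [ 0, -4]
(up to reordering of blocks).

Per-block formulas:
  For a 2×2 Jordan block J_2(-4): exp(t · J_2(-4)) = e^(-4t)·(I + t·N), where N is the 2×2 nilpotent shift.

After assembling e^{tJ} and conjugating by P, we get:

e^{tB} =
  [-2*t*exp(-4*t) + exp(-4*t), 4*t*exp(-4*t)]
  [-t*exp(-4*t), 2*t*exp(-4*t) + exp(-4*t)]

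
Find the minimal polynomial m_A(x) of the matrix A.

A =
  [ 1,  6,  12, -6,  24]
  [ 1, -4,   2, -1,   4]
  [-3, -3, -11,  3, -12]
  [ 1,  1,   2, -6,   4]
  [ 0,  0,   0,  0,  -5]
x^2 + 10*x + 25

The characteristic polynomial is χ_A(x) = (x + 5)^5, so the eigenvalues are known. The minimal polynomial is
  m_A(x) = Π_λ (x − λ)^{k_λ}
where k_λ is the size of the *largest* Jordan block for λ (equivalently, the smallest k with (A − λI)^k v = 0 for every generalised eigenvector v of λ).

  λ = -5: largest Jordan block has size 2, contributing (x + 5)^2

So m_A(x) = (x + 5)^2 = x^2 + 10*x + 25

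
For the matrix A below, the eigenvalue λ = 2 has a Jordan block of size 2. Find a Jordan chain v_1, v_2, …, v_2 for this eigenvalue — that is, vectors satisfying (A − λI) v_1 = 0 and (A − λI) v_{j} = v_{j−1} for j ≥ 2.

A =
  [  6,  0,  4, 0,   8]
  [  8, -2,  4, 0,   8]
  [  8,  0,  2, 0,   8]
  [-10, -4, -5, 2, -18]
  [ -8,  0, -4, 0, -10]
A Jordan chain for λ = 2 of length 2:
v_1 = (0, 0, 0, -1, 0)ᵀ
v_2 = (1, 1, 1, 0, -1)ᵀ

Let N = A − (2)·I. We want v_2 with N^2 v_2 = 0 but N^1 v_2 ≠ 0; then v_{j-1} := N · v_j for j = 2, …, 2.

Pick v_2 = (1, 1, 1, 0, -1)ᵀ.
Then v_1 = N · v_2 = (0, 0, 0, -1, 0)ᵀ.

Sanity check: (A − (2)·I) v_1 = (0, 0, 0, 0, 0)ᵀ = 0. ✓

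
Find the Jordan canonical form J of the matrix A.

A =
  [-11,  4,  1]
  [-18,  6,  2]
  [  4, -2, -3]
J_2(-3) ⊕ J_1(-2)

The characteristic polynomial is
  det(x·I − A) = x^3 + 8*x^2 + 21*x + 18 = (x + 2)*(x + 3)^2

Eigenvalues and multiplicities (the geometric multiplicity of λ is n − rank(A − λI), which equals the number of Jordan blocks for λ):
  λ = -3: algebraic multiplicity = 2, geometric multiplicity = 1
  λ = -2: algebraic multiplicity = 1, geometric multiplicity = 1

Determining the block sizes for each eigenvalue:
  λ = -3: one block (gm = 1), so the single block has size am = 2 → block sizes [2]
  λ = -2: one block (gm = 1), so the single block has size am = 1 → block sizes [1]

Assembling the blocks gives a Jordan form
J =
  [-3,  1,  0]
  [ 0, -3,  0]
  [ 0,  0, -2]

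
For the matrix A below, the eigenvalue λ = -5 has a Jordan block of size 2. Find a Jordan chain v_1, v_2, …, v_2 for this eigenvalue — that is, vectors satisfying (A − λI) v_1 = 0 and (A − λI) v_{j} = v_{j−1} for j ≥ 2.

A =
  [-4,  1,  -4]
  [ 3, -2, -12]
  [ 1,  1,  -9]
A Jordan chain for λ = -5 of length 2:
v_1 = (1, 3, 1)ᵀ
v_2 = (1, 0, 0)ᵀ

Let N = A − (-5)·I. We want v_2 with N^2 v_2 = 0 but N^1 v_2 ≠ 0; then v_{j-1} := N · v_j for j = 2, …, 2.

Pick v_2 = (1, 0, 0)ᵀ.
Then v_1 = N · v_2 = (1, 3, 1)ᵀ.

Sanity check: (A − (-5)·I) v_1 = (0, 0, 0)ᵀ = 0. ✓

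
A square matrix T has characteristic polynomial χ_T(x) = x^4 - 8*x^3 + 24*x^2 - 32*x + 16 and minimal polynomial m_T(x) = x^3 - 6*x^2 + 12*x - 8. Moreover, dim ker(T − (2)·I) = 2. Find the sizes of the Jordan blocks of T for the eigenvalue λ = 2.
Block sizes for λ = 2: [3, 1]

Step 1 — from the characteristic polynomial, algebraic multiplicity of λ = 2 is 4. From dim ker(T − (2)·I) = 2, there are exactly 2 Jordan blocks for λ = 2.
Step 2 — from the minimal polynomial, the factor (x − 2)^3 tells us the largest block for λ = 2 has size 3.
Step 3 — with total size 4, 2 blocks, and largest block 3, the block sizes (in nonincreasing order) are [3, 1].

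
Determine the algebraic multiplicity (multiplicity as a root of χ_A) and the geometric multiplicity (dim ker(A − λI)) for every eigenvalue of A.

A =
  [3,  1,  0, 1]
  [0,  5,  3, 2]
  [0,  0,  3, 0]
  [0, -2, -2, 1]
λ = 3: alg = 4, geom = 2

Step 1 — factor the characteristic polynomial to read off the algebraic multiplicities:
  χ_A(x) = (x - 3)^4

Step 2 — compute geometric multiplicities via the rank-nullity identity g(λ) = n − rank(A − λI):
  rank(A − (3)·I) = 2, so dim ker(A − (3)·I) = n − 2 = 2

Summary:
  λ = 3: algebraic multiplicity = 4, geometric multiplicity = 2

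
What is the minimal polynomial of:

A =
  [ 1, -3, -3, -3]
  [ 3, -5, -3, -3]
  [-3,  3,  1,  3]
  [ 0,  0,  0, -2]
x^2 + x - 2

The characteristic polynomial is χ_A(x) = (x - 1)*(x + 2)^3, so the eigenvalues are known. The minimal polynomial is
  m_A(x) = Π_λ (x − λ)^{k_λ}
where k_λ is the size of the *largest* Jordan block for λ (equivalently, the smallest k with (A − λI)^k v = 0 for every generalised eigenvector v of λ).

  λ = -2: largest Jordan block has size 1, contributing (x + 2)
  λ = 1: largest Jordan block has size 1, contributing (x − 1)

So m_A(x) = (x - 1)*(x + 2) = x^2 + x - 2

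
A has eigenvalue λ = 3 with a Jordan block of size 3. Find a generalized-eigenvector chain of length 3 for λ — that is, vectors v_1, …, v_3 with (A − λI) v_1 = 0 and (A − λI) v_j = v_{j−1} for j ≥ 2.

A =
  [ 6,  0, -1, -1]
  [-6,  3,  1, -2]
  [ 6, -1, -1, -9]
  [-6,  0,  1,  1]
A Jordan chain for λ = 3 of length 3:
v_1 = (1, -1, 4, -1)ᵀ
v_2 = (0, 0, -1, 0)ᵀ
v_3 = (0, 1, 0, 0)ᵀ

Let N = A − (3)·I. We want v_3 with N^3 v_3 = 0 but N^2 v_3 ≠ 0; then v_{j-1} := N · v_j for j = 3, …, 2.

Pick v_3 = (0, 1, 0, 0)ᵀ.
Then v_2 = N · v_3 = (0, 0, -1, 0)ᵀ.
Then v_1 = N · v_2 = (1, -1, 4, -1)ᵀ.

Sanity check: (A − (3)·I) v_1 = (0, 0, 0, 0)ᵀ = 0. ✓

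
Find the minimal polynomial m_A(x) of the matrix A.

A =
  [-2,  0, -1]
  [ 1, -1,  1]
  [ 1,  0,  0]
x^2 + 2*x + 1

The characteristic polynomial is χ_A(x) = (x + 1)^3, so the eigenvalues are known. The minimal polynomial is
  m_A(x) = Π_λ (x − λ)^{k_λ}
where k_λ is the size of the *largest* Jordan block for λ (equivalently, the smallest k with (A − λI)^k v = 0 for every generalised eigenvector v of λ).

  λ = -1: largest Jordan block has size 2, contributing (x + 1)^2

So m_A(x) = (x + 1)^2 = x^2 + 2*x + 1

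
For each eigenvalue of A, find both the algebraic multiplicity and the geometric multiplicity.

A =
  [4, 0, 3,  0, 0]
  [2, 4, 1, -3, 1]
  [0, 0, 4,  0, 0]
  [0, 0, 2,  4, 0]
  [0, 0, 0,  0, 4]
λ = 4: alg = 5, geom = 3

Step 1 — factor the characteristic polynomial to read off the algebraic multiplicities:
  χ_A(x) = (x - 4)^5

Step 2 — compute geometric multiplicities via the rank-nullity identity g(λ) = n − rank(A − λI):
  rank(A − (4)·I) = 2, so dim ker(A − (4)·I) = n − 2 = 3

Summary:
  λ = 4: algebraic multiplicity = 5, geometric multiplicity = 3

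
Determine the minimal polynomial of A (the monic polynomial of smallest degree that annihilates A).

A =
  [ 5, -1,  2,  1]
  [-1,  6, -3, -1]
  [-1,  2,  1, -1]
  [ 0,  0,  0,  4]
x^3 - 12*x^2 + 48*x - 64

The characteristic polynomial is χ_A(x) = (x - 4)^4, so the eigenvalues are known. The minimal polynomial is
  m_A(x) = Π_λ (x − λ)^{k_λ}
where k_λ is the size of the *largest* Jordan block for λ (equivalently, the smallest k with (A − λI)^k v = 0 for every generalised eigenvector v of λ).

  λ = 4: largest Jordan block has size 3, contributing (x − 4)^3

So m_A(x) = (x - 4)^3 = x^3 - 12*x^2 + 48*x - 64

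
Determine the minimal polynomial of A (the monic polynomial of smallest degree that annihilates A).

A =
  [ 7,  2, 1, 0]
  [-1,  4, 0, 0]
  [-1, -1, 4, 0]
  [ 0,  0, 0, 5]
x^3 - 15*x^2 + 75*x - 125

The characteristic polynomial is χ_A(x) = (x - 5)^4, so the eigenvalues are known. The minimal polynomial is
  m_A(x) = Π_λ (x − λ)^{k_λ}
where k_λ is the size of the *largest* Jordan block for λ (equivalently, the smallest k with (A − λI)^k v = 0 for every generalised eigenvector v of λ).

  λ = 5: largest Jordan block has size 3, contributing (x − 5)^3

So m_A(x) = (x - 5)^3 = x^3 - 15*x^2 + 75*x - 125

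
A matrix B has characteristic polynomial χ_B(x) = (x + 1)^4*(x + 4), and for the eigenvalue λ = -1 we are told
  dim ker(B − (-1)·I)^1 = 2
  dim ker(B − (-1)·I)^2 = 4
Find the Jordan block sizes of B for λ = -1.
Block sizes for λ = -1: [2, 2]

From the dimensions of kernels of powers, the number of Jordan blocks of size at least j is d_j − d_{j−1} where d_j = dim ker(N^j) (with d_0 = 0). Computing the differences gives [2, 2].
The number of blocks of size exactly k is (#blocks of size ≥ k) − (#blocks of size ≥ k + 1), so the partition is: 2 block(s) of size 2.
In nonincreasing order the block sizes are [2, 2].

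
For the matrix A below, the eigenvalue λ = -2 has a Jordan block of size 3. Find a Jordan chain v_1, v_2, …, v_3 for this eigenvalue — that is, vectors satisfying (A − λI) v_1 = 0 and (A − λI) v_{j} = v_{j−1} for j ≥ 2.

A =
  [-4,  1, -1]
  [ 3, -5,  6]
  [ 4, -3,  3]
A Jordan chain for λ = -2 of length 3:
v_1 = (3, 9, 3)ᵀ
v_2 = (-2, 3, 4)ᵀ
v_3 = (1, 0, 0)ᵀ

Let N = A − (-2)·I. We want v_3 with N^3 v_3 = 0 but N^2 v_3 ≠ 0; then v_{j-1} := N · v_j for j = 3, …, 2.

Pick v_3 = (1, 0, 0)ᵀ.
Then v_2 = N · v_3 = (-2, 3, 4)ᵀ.
Then v_1 = N · v_2 = (3, 9, 3)ᵀ.

Sanity check: (A − (-2)·I) v_1 = (0, 0, 0)ᵀ = 0. ✓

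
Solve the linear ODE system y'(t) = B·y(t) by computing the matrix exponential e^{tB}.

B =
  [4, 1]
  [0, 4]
e^{tB} =
  [exp(4*t), t*exp(4*t)]
  [0, exp(4*t)]

Strategy: write B = P · J · P⁻¹ where J is a Jordan canonical form, so e^{tB} = P · e^{tJ} · P⁻¹, and e^{tJ} can be computed block-by-block.

B has Jordan form
J =
  [4, 1]
  [0, 4]
(up to reordering of blocks).

Per-block formulas:
  For a 2×2 Jordan block J_2(4): exp(t · J_2(4)) = e^(4t)·(I + t·N), where N is the 2×2 nilpotent shift.

After assembling e^{tJ} and conjugating by P, we get:

e^{tB} =
  [exp(4*t), t*exp(4*t)]
  [0, exp(4*t)]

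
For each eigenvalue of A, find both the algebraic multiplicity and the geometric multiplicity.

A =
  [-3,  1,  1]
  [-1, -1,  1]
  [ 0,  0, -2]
λ = -2: alg = 3, geom = 2

Step 1 — factor the characteristic polynomial to read off the algebraic multiplicities:
  χ_A(x) = (x + 2)^3

Step 2 — compute geometric multiplicities via the rank-nullity identity g(λ) = n − rank(A − λI):
  rank(A − (-2)·I) = 1, so dim ker(A − (-2)·I) = n − 1 = 2

Summary:
  λ = -2: algebraic multiplicity = 3, geometric multiplicity = 2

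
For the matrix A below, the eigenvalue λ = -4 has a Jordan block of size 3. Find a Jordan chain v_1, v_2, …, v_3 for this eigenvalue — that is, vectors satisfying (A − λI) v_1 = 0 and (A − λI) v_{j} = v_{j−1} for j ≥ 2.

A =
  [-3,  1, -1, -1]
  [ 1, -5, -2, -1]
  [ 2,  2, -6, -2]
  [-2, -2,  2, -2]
A Jordan chain for λ = -4 of length 3:
v_1 = (2, -2, 4, -4)ᵀ
v_2 = (1, 1, 2, -2)ᵀ
v_3 = (1, 0, 0, 0)ᵀ

Let N = A − (-4)·I. We want v_3 with N^3 v_3 = 0 but N^2 v_3 ≠ 0; then v_{j-1} := N · v_j for j = 3, …, 2.

Pick v_3 = (1, 0, 0, 0)ᵀ.
Then v_2 = N · v_3 = (1, 1, 2, -2)ᵀ.
Then v_1 = N · v_2 = (2, -2, 4, -4)ᵀ.

Sanity check: (A − (-4)·I) v_1 = (0, 0, 0, 0)ᵀ = 0. ✓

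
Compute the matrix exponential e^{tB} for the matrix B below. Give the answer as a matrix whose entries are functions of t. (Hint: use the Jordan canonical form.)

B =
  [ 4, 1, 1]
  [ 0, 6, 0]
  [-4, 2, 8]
e^{tB} =
  [-2*t*exp(6*t) + exp(6*t), t*exp(6*t), t*exp(6*t)]
  [0, exp(6*t), 0]
  [-4*t*exp(6*t), 2*t*exp(6*t), 2*t*exp(6*t) + exp(6*t)]

Strategy: write B = P · J · P⁻¹ where J is a Jordan canonical form, so e^{tB} = P · e^{tJ} · P⁻¹, and e^{tJ} can be computed block-by-block.

B has Jordan form
J =
  [6, 1, 0]
  [0, 6, 0]
  [0, 0, 6]
(up to reordering of blocks).

Per-block formulas:
  For a 2×2 Jordan block J_2(6): exp(t · J_2(6)) = e^(6t)·(I + t·N), where N is the 2×2 nilpotent shift.
  For a 1×1 block at λ = 6: exp(t · [6]) = [e^(6t)].

After assembling e^{tJ} and conjugating by P, we get:

e^{tB} =
  [-2*t*exp(6*t) + exp(6*t), t*exp(6*t), t*exp(6*t)]
  [0, exp(6*t), 0]
  [-4*t*exp(6*t), 2*t*exp(6*t), 2*t*exp(6*t) + exp(6*t)]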